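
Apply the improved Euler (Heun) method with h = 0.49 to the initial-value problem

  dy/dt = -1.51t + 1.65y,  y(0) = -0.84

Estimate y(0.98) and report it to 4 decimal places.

-4.9076

Heun: k1 = f(t_n, y_n); k2 = f(t_n + h, y_n + h·k1); y_{n+1} = y_n + (h/2)·(k1 + k2).
t=0.000000, y=-0.840000:
  k1 = f(0.000000, -0.840000) = -1.386000
  k2 = f(0.490000, -1.519140) = -3.246481
  y ← -0.840000 + (0.49/2)·(-1.386000 + (-3.246481)) = -1.974958
t=0.490000, y=-1.974958:
  k1 = f(0.490000, -1.974958) = -3.998580
  k2 = f(0.980000, -3.934262) = -7.971333
  y ← -1.974958 + (0.49/2)·(-3.998580 + (-7.971333)) = -4.907587
y(0.98) ≈ -4.9076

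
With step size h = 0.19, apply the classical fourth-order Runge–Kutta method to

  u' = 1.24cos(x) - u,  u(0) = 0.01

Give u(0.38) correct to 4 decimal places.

RK4: k1 = f(x_n, u_n); k2 = f(x_n + h/2, u_n + (h/2)·k1); k3 = f(x_n + h/2, u_n + (h/2)·k2); k4 = f(x_n + h, u_n + h·k3); u_{n+1} = u_n + (h/6)·(k1 + 2k2 + 2k3 + k4).
x=0.000000, u=0.010000:
  k1 = f(0.000000, 0.010000) = 1.230000
  k2 = f(0.095000, 0.126850) = 1.107559
  k3 = f(0.095000, 0.115218) = 1.119191
  k4 = f(0.190000, 0.222646) = 0.995039
  u ← 0.010000 + (0.19/6)·(k1 + 2k2 + 2k3 + k4) = 0.221487
x=0.190000, u=0.221487:
  k1 = f(0.190000, 0.221487) = 0.996198
  k2 = f(0.285000, 0.316126) = 0.873855
  k3 = f(0.285000, 0.304503) = 0.885477
  k4 = f(0.380000, 0.389728) = 0.761816
  u ← 0.221487 + (0.19/6)·(k1 + 2k2 + 2k3 + k4) = 0.388582
u(0.38) ≈ 0.3886

0.3886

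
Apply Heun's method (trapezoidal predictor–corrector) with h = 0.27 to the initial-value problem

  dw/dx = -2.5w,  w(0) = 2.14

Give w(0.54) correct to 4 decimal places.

Heun: k1 = f(x_n, w_n); k2 = f(x_n + h, w_n + h·k1); w_{n+1} = w_n + (h/2)·(k1 + k2).
x=0.000000, w=2.140000:
  k1 = f(0.000000, 2.140000) = -5.350000
  k2 = f(0.270000, 0.695500) = -1.738750
  w ← 2.140000 + (0.27/2)·(-5.350000 + (-1.738750)) = 1.183019
x=0.270000, w=1.183019:
  k1 = f(0.270000, 1.183019) = -2.957547
  k2 = f(0.540000, 0.384481) = -0.961203
  w ← 1.183019 + (0.27/2)·(-2.957547 + (-0.961203)) = 0.653988
w(0.54) ≈ 0.6540

0.6540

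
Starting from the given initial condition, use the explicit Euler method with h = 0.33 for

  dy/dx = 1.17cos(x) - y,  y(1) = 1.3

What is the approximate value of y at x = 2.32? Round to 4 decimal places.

0.1858

Euler: y_{n+1} = y_n + h·f(x_n, y_n).
x=1.000000, y=1.300000: f=-0.667846 → y ← 1.300000 + 0.33·(-0.667846) = 1.079611
x=1.330000, y=1.079611: f=-0.800594 → y ← 1.079611 + 0.33·(-0.800594) = 0.815415
x=1.660000, y=0.815415: f=-0.919645 → y ← 0.815415 + 0.33·(-0.919645) = 0.511932
x=1.990000, y=0.511932: f=-0.988161 → y ← 0.511932 + 0.33·(-0.988161) = 0.185839
y(2.32) ≈ 0.1858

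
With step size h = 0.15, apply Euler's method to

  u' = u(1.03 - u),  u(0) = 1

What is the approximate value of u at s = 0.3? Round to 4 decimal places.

Euler: u_{n+1} = u_n + h·f(s_n, u_n).
s=0.000000, u=1.000000: f=0.030000 → u ← 1.000000 + 0.15·0.030000 = 1.004500
s=0.150000, u=1.004500: f=0.025615 → u ← 1.004500 + 0.15·0.025615 = 1.008342
u(0.3) ≈ 1.0083

1.0083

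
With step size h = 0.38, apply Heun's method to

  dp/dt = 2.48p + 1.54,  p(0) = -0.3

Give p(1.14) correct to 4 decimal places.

3.7414

Heun: k1 = f(t_n, p_n); k2 = f(t_n + h, p_n + h·k1); p_{n+1} = p_n + (h/2)·(k1 + k2).
t=0.000000, p=-0.300000:
  k1 = f(0.000000, -0.300000) = 0.796000
  k2 = f(0.380000, 0.002480) = 1.546150
  p ← -0.300000 + (0.38/2)·(0.796000 + 1.546150) = 0.145009
t=0.380000, p=0.145009:
  k1 = f(0.380000, 0.145009) = 1.899621
  k2 = f(0.760000, 0.866865) = 3.689824
  p ← 0.145009 + (0.38/2)·(1.899621 + 3.689824) = 1.207003
t=0.760000, p=1.207003:
  k1 = f(0.760000, 1.207003) = 4.533368
  k2 = f(1.140000, 2.929683) = 8.805614
  p ← 1.207003 + (0.38/2)·(4.533368 + 8.805614) = 3.741410
p(1.14) ≈ 3.7414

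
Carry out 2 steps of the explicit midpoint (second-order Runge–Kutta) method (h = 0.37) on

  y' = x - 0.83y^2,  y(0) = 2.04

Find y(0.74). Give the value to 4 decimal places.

Midpoint: k1 = f(x_n, y_n); k2 = f(x_n + h/2, y_n + (h/2)·k1); y_{n+1} = y_n + h·k2.
x=0.000000, y=2.040000:
  k1 = f(0.000000, 2.040000) = -3.454128
  k2 = f(0.185000, 1.400986) = -1.444093
  y ← 2.040000 + 0.37·(-1.444093) = 1.505686
x=0.370000, y=1.505686:
  k1 = f(0.370000, 1.505686) = -1.511684
  k2 = f(0.555000, 1.226024) = -0.692602
  y ← 1.505686 + 0.37·(-0.692602) = 1.249423
y(0.74) ≈ 1.2494

1.2494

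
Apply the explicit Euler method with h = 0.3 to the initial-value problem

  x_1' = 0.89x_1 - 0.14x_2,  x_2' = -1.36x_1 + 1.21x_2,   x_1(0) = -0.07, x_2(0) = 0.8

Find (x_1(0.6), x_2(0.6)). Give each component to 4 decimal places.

Euler on (x_1,x_2): x_1_{n+1} = x_1_n + h·x_1', x_2_{n+1} = x_2_n + h·x_2'.
0.000000: (-0.070000, 0.800000); f=(-0.174300, 1.063200) → (-0.122290, 1.118960)
0.300000: (-0.122290, 1.118960); f=(-0.265493, 1.520256) → (-0.201938, 1.575037)
(x_1(0.6), x_2(0.6)) ≈ (-0.2019, 1.5750)

-0.2019, 1.5750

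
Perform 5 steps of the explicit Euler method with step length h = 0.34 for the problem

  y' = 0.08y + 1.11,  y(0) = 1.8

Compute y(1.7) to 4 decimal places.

Euler: y_{n+1} = y_n + h·f(x_n, y_n).
x=0.000000, y=1.800000: f=1.254000 → y ← 1.800000 + 0.34·1.254000 = 2.226360
x=0.340000, y=2.226360: f=1.288109 → y ← 2.226360 + 0.34·1.288109 = 2.664317
x=0.680000, y=2.664317: f=1.323145 → y ← 2.664317 + 0.34·1.323145 = 3.114186
x=1.020000, y=3.114186: f=1.359135 → y ← 3.114186 + 0.34·1.359135 = 3.576292
x=1.360000, y=3.576292: f=1.396103 → y ← 3.576292 + 0.34·1.396103 = 4.050967
y(1.7) ≈ 4.0510

4.0510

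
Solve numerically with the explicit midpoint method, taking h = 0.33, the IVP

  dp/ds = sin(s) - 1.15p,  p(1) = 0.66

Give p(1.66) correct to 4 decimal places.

0.7582

Midpoint: k1 = f(s_n, p_n); k2 = f(s_n + h/2, p_n + (h/2)·k1); p_{n+1} = p_n + h·k2.
s=1.000000, p=0.660000:
  k1 = f(1.000000, 0.660000) = 0.082471
  k2 = f(1.165000, 0.673608) = 0.144139
  p ← 0.660000 + 0.33·0.144139 = 0.707566
s=1.330000, p=0.707566:
  k1 = f(1.330000, 0.707566) = 0.157447
  k2 = f(1.495000, 0.733545) = 0.153552
  p ← 0.707566 + 0.33·0.153552 = 0.758238
p(1.66) ≈ 0.7582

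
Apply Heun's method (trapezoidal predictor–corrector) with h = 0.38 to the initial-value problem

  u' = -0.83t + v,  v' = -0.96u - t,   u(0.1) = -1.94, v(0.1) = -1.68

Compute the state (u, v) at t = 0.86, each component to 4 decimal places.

-2.9773, -0.1932

Heun on (u,v): k1 = f(t_n, state_n); k2 = f(t_n + h, state_n + h·k1); state_{n+1} = state_n + (h/2)·(k1 + k2).
0.100000: (-1.940000, -1.680000)
  k1 = (-1.763000, 1.762400)
  predictor → (-2.609940, -1.010288)
  k2 = (-1.408688, 2.025542)
  → (-2.542621, -0.960291)
0.480000: (-2.542621, -0.960291)
  k1 = (-1.358691, 1.960916)
  predictor → (-3.058923, -0.215143)
  k2 = (-0.928943, 2.076566)
  → (-2.977271, -0.193169)
(u(0.86), v(0.86)) ≈ (-2.9773, -0.1932)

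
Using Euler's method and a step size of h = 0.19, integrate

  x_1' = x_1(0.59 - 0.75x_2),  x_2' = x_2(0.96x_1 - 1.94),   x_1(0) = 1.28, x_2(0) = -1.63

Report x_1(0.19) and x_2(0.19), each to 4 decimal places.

1.7208, -1.4097

Euler on (x_1,x_2): x_1_{n+1} = x_1_n + h·x_1', x_2_{n+1} = x_2_n + h·x_2'.
0.000000: (1.280000, -1.630000); f=(2.320000, 1.159256) → (1.720800, -1.409741)
(x_1(0.19), x_2(0.19)) ≈ (1.7208, -1.4097)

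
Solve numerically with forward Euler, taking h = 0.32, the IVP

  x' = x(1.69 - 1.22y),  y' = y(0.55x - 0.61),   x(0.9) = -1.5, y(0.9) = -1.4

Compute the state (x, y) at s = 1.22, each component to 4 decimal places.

-3.1310, -0.7571

Euler on (x,y): x_{n+1} = x_n + h·x', y_{n+1} = y_n + h·y'.
0.900000: (-1.500000, -1.400000); f=(-5.097000, 2.009000) → (-3.131040, -0.757120)
(x(1.22), y(1.22)) ≈ (-3.1310, -0.7571)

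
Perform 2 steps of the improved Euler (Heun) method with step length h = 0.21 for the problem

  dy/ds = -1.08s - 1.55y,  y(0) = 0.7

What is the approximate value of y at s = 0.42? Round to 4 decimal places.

0.2894

Heun: k1 = f(s_n, y_n); k2 = f(s_n + h, y_n + h·k1); y_{n+1} = y_n + (h/2)·(k1 + k2).
s=0.000000, y=0.700000:
  k1 = f(0.000000, 0.700000) = -1.085000
  k2 = f(0.210000, 0.472150) = -0.958632
  y ← 0.700000 + (0.21/2)·(-1.085000 + (-0.958632)) = 0.485419
s=0.210000, y=0.485419:
  k1 = f(0.210000, 0.485419) = -0.979199
  k2 = f(0.420000, 0.279787) = -0.887270
  y ← 0.485419 + (0.21/2)·(-0.979199 + (-0.887270)) = 0.289439
y(0.42) ≈ 0.2894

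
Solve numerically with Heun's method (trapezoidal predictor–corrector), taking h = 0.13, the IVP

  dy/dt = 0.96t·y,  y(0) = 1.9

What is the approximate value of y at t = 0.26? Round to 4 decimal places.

1.9625

Heun: k1 = f(t_n, y_n); k2 = f(t_n + h, y_n + h·k1); y_{n+1} = y_n + (h/2)·(k1 + k2).
t=0.000000, y=1.900000:
  k1 = f(0.000000, 1.900000) = 0.000000
  k2 = f(0.130000, 1.900000) = 0.237120
  y ← 1.900000 + (0.13/2)·(0.000000 + 0.237120) = 1.915413
t=0.130000, y=1.915413:
  k1 = f(0.130000, 1.915413) = 0.239044
  k2 = f(0.260000, 1.946488) = 0.485844
  y ← 1.915413 + (0.13/2)·(0.239044 + 0.485844) = 1.962530
y(0.26) ≈ 1.9625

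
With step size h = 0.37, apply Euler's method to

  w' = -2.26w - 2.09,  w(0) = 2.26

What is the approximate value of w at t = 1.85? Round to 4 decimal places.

Euler: w_{n+1} = w_n + h·f(t_n, w_n).
t=0.000000, w=2.260000: f=-7.197600 → w ← 2.260000 + 0.37·(-7.197600) = -0.403112
t=0.370000, w=-0.403112: f=-1.178967 → w ← -0.403112 + 0.37·(-1.178967) = -0.839330
t=0.740000, w=-0.839330: f=-0.193115 → w ← -0.839330 + 0.37·(-0.193115) = -0.910782
t=1.110000, w=-0.910782: f=-0.031632 → w ← -0.910782 + 0.37·(-0.031632) = -0.922486
t=1.480000, w=-0.922486: f=-0.005181 → w ← -0.922486 + 0.37·(-0.005181) = -0.924403
w(1.85) ≈ -0.9244

-0.9244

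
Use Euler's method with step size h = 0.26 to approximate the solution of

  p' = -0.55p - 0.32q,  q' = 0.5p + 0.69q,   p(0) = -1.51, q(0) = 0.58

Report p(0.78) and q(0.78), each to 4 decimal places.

-1.0540, 0.3178

Euler on (p,q): p_{n+1} = p_n + h·p', q_{n+1} = q_n + h·q'.
0.000000: (-1.510000, 0.580000); f=(0.644900, -0.354800) → (-1.342326, 0.487752)
0.260000: (-1.342326, 0.487752); f=(0.582199, -0.334614) → (-1.190954, 0.400752)
0.520000: (-1.190954, 0.400752); f=(0.526784, -0.318958) → (-1.053990, 0.317823)
(p(0.78), q(0.78)) ≈ (-1.0540, 0.3178)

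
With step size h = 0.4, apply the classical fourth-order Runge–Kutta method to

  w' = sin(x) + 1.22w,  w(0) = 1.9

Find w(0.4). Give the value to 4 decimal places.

RK4: k1 = f(x_n, w_n); k2 = f(x_n + h/2, w_n + (h/2)·k1); k3 = f(x_n + h/2, w_n + (h/2)·k2); k4 = f(x_n + h, w_n + h·k3); w_{n+1} = w_n + (h/6)·(k1 + 2k2 + 2k3 + k4).
x=0.000000, w=1.900000:
  k1 = f(0.000000, 1.900000) = 2.318000
  k2 = f(0.200000, 2.363600) = 3.082261
  k3 = f(0.200000, 2.516452) = 3.268741
  k4 = f(0.400000, 3.207496) = 4.302564
  w ← 1.900000 + (0.4/6)·(k1 + 2k2 + 2k3 + k4) = 3.188171
w(0.4) ≈ 3.1882

3.1882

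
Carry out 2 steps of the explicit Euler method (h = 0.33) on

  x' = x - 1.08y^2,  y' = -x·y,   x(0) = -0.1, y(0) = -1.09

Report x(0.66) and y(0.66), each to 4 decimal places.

-1.1919, -1.3327

Euler on (x,y): x_{n+1} = x_n + h·x', y_{n+1} = y_n + h·y'.
0.000000: (-0.100000, -1.090000); f=(-1.383148, -0.109000) → (-0.556439, -1.125970)
0.330000: (-0.556439, -1.125970); f=(-1.925672, -0.626533) → (-1.191911, -1.332726)
(x(0.66), y(0.66)) ≈ (-1.1919, -1.3327)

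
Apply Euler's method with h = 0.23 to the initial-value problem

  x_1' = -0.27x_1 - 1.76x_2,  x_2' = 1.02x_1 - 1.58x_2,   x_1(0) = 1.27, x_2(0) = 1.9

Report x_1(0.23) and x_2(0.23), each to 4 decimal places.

Euler on (x_1,x_2): x_1_{n+1} = x_1_n + h·x_1', x_2_{n+1} = x_2_n + h·x_2'.
0.000000: (1.270000, 1.900000); f=(-3.686900, -1.706600) → (0.422013, 1.507482)
(x_1(0.23), x_2(0.23)) ≈ (0.4220, 1.5075)

0.4220, 1.5075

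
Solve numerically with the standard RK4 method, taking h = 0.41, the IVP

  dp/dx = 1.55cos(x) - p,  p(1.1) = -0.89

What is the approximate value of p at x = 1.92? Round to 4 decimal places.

-0.3883

RK4: k1 = f(x_n, p_n); k2 = f(x_n + h/2, p_n + (h/2)·k1); k3 = f(x_n + h/2, p_n + (h/2)·k2); k4 = f(x_n + h, p_n + h·k3); p_{n+1} = p_n + (h/6)·(k1 + 2k2 + 2k3 + k4).
x=1.100000, p=-0.890000:
  k1 = f(1.100000, -0.890000) = 1.593074
  k2 = f(1.305000, -0.563420) = 0.970570
  k3 = f(1.305000, -0.691033) = 1.098184
  k4 = f(1.510000, -0.439745) = 0.533921
  p ← -0.890000 + (0.41/6)·(k1 + 2k2 + 2k3 + k4) = -0.461926
x=1.510000, p=-0.461926:
  k1 = f(1.510000, -0.461926) = 0.556102
  k2 = f(1.715000, -0.347925) = 0.125183
  k3 = f(1.715000, -0.436263) = 0.213521
  k4 = f(1.920000, -0.374382) = -0.155950
  p ← -0.461926 + (0.41/6)·(k1 + 2k2 + 2k3 + k4) = -0.388292
p(1.92) ≈ -0.3883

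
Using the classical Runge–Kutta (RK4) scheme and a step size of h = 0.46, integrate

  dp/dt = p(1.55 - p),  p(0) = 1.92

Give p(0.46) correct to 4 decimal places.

1.7127

RK4: k1 = f(t_n, p_n); k2 = f(t_n + h/2, p_n + (h/2)·k1); k3 = f(t_n + h/2, p_n + (h/2)·k2); k4 = f(t_n + h, p_n + h·k3); p_{n+1} = p_n + (h/6)·(k1 + 2k2 + 2k3 + k4).
t=0.000000, p=1.920000:
  k1 = f(0.000000, 1.920000) = -0.710400
  k2 = f(0.230000, 1.756608) = -0.362929
  k3 = f(0.230000, 1.836526) = -0.526213
  k4 = f(0.460000, 1.677942) = -0.214679
  p ← 1.920000 + (0.46/6)·(k1 + 2k2 + 2k3 + k4) = 1.712742
p(0.46) ≈ 1.7127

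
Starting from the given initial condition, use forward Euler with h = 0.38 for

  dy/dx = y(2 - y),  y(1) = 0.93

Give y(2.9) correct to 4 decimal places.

Euler: y_{n+1} = y_n + h·f(x_n, y_n).
x=1.000000, y=0.930000: f=0.995100 → y ← 0.930000 + 0.38·0.995100 = 1.308138
x=1.380000, y=1.308138: f=0.905051 → y ← 1.308138 + 0.38·0.905051 = 1.652057
x=1.760000, y=1.652057: f=0.574821 → y ← 1.652057 + 0.38·0.574821 = 1.870489
x=2.140000, y=1.870489: f=0.242248 → y ← 1.870489 + 0.38·0.242248 = 1.962544
x=2.520000, y=1.962544: f=0.073510 → y ← 1.962544 + 0.38·0.073510 = 1.990477
y(2.9) ≈ 1.9905

1.9905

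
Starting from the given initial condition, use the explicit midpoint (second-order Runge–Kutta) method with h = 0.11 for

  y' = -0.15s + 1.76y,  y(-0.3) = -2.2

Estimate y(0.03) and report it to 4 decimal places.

-3.9098

Midpoint: k1 = f(s_n, y_n); k2 = f(s_n + h/2, y_n + (h/2)·k1); y_{n+1} = y_n + h·k2.
s=-0.300000, y=-2.200000:
  k1 = f(-0.300000, -2.200000) = -3.827000
  k2 = f(-0.245000, -2.410485) = -4.205704
  y ← -2.200000 + 0.11·(-4.205704) = -2.662627
s=-0.190000, y=-2.662627:
  k1 = f(-0.190000, -2.662627) = -4.657724
  k2 = f(-0.135000, -2.918802) = -5.116842
  y ← -2.662627 + 0.11·(-5.116842) = -3.225480
s=-0.080000, y=-3.225480:
  k1 = f(-0.080000, -3.225480) = -5.664845
  k2 = f(-0.025000, -3.537046) = -6.221452
  y ← -3.225480 + 0.11·(-6.221452) = -3.909840
y(0.03) ≈ -3.9098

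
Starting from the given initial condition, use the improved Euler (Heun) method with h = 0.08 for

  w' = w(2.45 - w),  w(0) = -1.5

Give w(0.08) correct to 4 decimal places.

-2.0863

Heun: k1 = f(t_n, w_n); k2 = f(t_n + h, w_n + h·k1); w_{n+1} = w_n + (h/2)·(k1 + k2).
t=0.000000, w=-1.500000:
  k1 = f(0.000000, -1.500000) = -5.925000
  k2 = f(0.080000, -1.974000) = -8.732976
  w ← -1.500000 + (0.08/2)·(-5.925000 + (-8.732976)) = -2.086319
w(0.08) ≈ -2.0863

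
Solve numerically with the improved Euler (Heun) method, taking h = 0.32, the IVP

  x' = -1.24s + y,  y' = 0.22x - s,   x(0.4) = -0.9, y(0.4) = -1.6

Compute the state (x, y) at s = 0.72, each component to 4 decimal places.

Heun on (x,y): k1 = f(s_n, state_n); k2 = f(s_n + h, state_n + h·k1); state_{n+1} = state_n + (h/2)·(k1 + k2).
0.400000: (-0.900000, -1.600000)
  k1 = (-2.096000, -0.598000)
  predictor → (-1.570720, -1.791360)
  k2 = (-2.684160, -1.065558)
  → (-1.664826, -1.866169)
(x(0.72), y(0.72)) ≈ (-1.6648, -1.8662)

-1.6648, -1.8662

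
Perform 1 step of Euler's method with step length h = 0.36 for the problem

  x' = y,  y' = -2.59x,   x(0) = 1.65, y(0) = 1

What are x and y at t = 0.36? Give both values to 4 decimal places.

2.0100, -0.5385

Euler on (x,y): x_{n+1} = x_n + h·x', y_{n+1} = y_n + h·y'.
0.000000: (1.650000, 1.000000); f=(1.000000, -4.273500) → (2.010000, -0.538460)
(x(0.36), y(0.36)) ≈ (2.0100, -0.5385)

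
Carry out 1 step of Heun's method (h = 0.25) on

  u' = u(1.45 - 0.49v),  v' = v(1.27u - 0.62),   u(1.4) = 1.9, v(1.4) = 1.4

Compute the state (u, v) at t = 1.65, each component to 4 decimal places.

Heun on (u,v): k1 = f(t_n, state_n); k2 = f(t_n + h, state_n + h·k1); state_{n+1} = state_n + (h/2)·(k1 + k2).
1.400000: (1.900000, 1.400000)
  k1 = (1.451600, 2.510200)
  predictor → (2.262900, 2.027550)
  k2 = (1.033015, 4.569860)
  → (2.210577, 2.285008)
(u(1.65), v(1.65)) ≈ (2.2106, 2.2850)

2.2106, 2.2850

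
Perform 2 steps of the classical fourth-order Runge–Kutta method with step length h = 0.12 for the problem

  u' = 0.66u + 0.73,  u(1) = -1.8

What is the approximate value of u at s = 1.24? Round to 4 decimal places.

-1.9191

RK4: k1 = f(s_n, u_n); k2 = f(s_n + h/2, u_n + (h/2)·k1); k3 = f(s_n + h/2, u_n + (h/2)·k2); k4 = f(s_n + h, u_n + h·k3); u_{n+1} = u_n + (h/6)·(k1 + 2k2 + 2k3 + k4).
s=1.000000, u=-1.800000:
  k1 = f(1.000000, -1.800000) = -0.458000
  k2 = f(1.060000, -1.827480) = -0.476137
  k3 = f(1.060000, -1.828568) = -0.476855
  k4 = f(1.120000, -1.857223) = -0.495767
  u ← -1.800000 + (0.12/6)·(k1 + 2k2 + 2k3 + k4) = -1.857195
s=1.120000, u=-1.857195:
  k1 = f(1.120000, -1.857195) = -0.495749
  k2 = f(1.180000, -1.886940) = -0.515380
  k3 = f(1.180000, -1.888118) = -0.516158
  k4 = f(1.240000, -1.919134) = -0.536628
  u ← -1.857195 + (0.12/6)·(k1 + 2k2 + 2k3 + k4) = -1.919104
u(1.24) ≈ -1.9191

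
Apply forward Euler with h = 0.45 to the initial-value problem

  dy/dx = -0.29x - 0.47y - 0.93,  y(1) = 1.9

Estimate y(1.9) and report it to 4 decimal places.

Euler: y_{n+1} = y_n + h·f(x_n, y_n).
x=1.000000, y=1.900000: f=-2.113000 → y ← 1.900000 + 0.45·(-2.113000) = 0.949150
x=1.450000, y=0.949150: f=-1.796600 → y ← 0.949150 + 0.45·(-1.796600) = 0.140680
y(1.9) ≈ 0.1407

0.1407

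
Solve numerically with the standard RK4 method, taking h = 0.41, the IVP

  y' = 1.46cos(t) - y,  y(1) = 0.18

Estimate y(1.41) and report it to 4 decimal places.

0.2873

RK4: k1 = f(t_n, y_n); k2 = f(t_n + h/2, y_n + (h/2)·k1); k3 = f(t_n + h/2, y_n + (h/2)·k2); k4 = f(t_n + h, y_n + h·k3); y_{n+1} = y_n + (h/6)·(k1 + 2k2 + 2k3 + k4).
t=1.000000, y=0.180000:
  k1 = f(1.000000, 0.180000) = 0.608841
  k2 = f(1.205000, 0.304812) = 0.217419
  k3 = f(1.205000, 0.224571) = 0.297661
  k4 = f(1.410000, 0.302041) = -0.068289
  y ← 0.180000 + (0.41/6)·(k1 + 2k2 + 2k3 + k4) = 0.287332
y(1.41) ≈ 0.2873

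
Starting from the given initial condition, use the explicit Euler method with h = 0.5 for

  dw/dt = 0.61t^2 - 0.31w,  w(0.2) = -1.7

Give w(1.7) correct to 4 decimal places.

Euler: w_{n+1} = w_n + h·f(t_n, w_n).
t=0.200000, w=-1.700000: f=0.551400 → w ← -1.700000 + 0.5·0.551400 = -1.424300
t=0.700000, w=-1.424300: f=0.740433 → w ← -1.424300 + 0.5·0.740433 = -1.054083
t=1.200000, w=-1.054083: f=1.205166 → w ← -1.054083 + 0.5·1.205166 = -0.451501
w(1.7) ≈ -0.4515

-0.4515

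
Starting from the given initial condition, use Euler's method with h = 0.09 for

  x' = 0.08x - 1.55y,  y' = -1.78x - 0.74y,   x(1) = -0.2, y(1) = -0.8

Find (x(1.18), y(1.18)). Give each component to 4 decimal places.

0.0092, -0.6527

Euler on (x,y): x_{n+1} = x_n + h·x', y_{n+1} = y_n + h·y'.
1.000000: (-0.200000, -0.800000); f=(1.224000, 0.948000) → (-0.089840, -0.714680)
1.090000: (-0.089840, -0.714680); f=(1.100567, 0.688778) → (0.009211, -0.652690)
(x(1.18), y(1.18)) ≈ (0.0092, -0.6527)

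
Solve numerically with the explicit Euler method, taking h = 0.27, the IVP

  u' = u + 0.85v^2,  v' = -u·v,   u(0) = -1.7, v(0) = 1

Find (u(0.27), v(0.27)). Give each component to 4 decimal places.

Euler on (u,v): u_{n+1} = u_n + h·u', v_{n+1} = v_n + h·v'.
0.000000: (-1.700000, 1.000000); f=(-0.850000, 1.700000) → (-1.929500, 1.459000)
(u(0.27), v(0.27)) ≈ (-1.9295, 1.4590)

-1.9295, 1.4590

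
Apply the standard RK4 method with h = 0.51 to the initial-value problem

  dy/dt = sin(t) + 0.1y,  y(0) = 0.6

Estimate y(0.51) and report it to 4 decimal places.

RK4: k1 = f(t_n, y_n); k2 = f(t_n + h/2, y_n + (h/2)·k1); k3 = f(t_n + h/2, y_n + (h/2)·k2); k4 = f(t_n + h, y_n + h·k3); y_{n+1} = y_n + (h/6)·(k1 + 2k2 + 2k3 + k4).
t=0.000000, y=0.600000:
  k1 = f(0.000000, 0.600000) = 0.060000
  k2 = f(0.255000, 0.615300) = 0.313775
  k3 = f(0.255000, 0.680013) = 0.320247
  k4 = f(0.510000, 0.763326) = 0.564510
  y ← 0.600000 + (0.51/6)·(k1 + 2k2 + 2k3 + k4) = 0.760867
y(0.51) ≈ 0.7609

0.7609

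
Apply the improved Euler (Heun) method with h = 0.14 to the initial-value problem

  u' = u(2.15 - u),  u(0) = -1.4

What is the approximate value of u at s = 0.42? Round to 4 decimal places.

Heun: k1 = f(s_n, u_n); k2 = f(s_n + h, u_n + h·k1); u_{n+1} = u_n + (h/2)·(k1 + k2).
s=0.000000, u=-1.400000:
  k1 = f(0.000000, -1.400000) = -4.970000
  k2 = f(0.140000, -2.095800) = -8.898348
  u ← -1.400000 + (0.14/2)·(-4.970000 + (-8.898348)) = -2.370784
s=0.140000, u=-2.370784:
  k1 = f(0.140000, -2.370784) = -10.717805
  k2 = f(0.280000, -3.871277) = -23.310031
  u ← -2.370784 + (0.14/2)·(-10.717805 + (-23.310031)) = -4.752733
s=0.280000, u=-4.752733:
  k1 = f(0.280000, -4.752733) = -32.806845
  k2 = f(0.420000, -9.345691) = -107.435179
  u ← -4.752733 + (0.14/2)·(-32.806845 + (-107.435179)) = -14.569675
u(0.42) ≈ -14.5697

-14.5697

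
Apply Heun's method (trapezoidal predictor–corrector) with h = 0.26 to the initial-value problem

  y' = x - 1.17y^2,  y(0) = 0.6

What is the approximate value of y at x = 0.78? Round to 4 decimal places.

Heun: k1 = f(x_n, y_n); k2 = f(x_n + h, y_n + h·k1); y_{n+1} = y_n + (h/2)·(k1 + k2).
x=0.000000, y=0.600000:
  k1 = f(0.000000, 0.600000) = -0.421200
  k2 = f(0.260000, 0.490488) = -0.021477
  y ← 0.600000 + (0.26/2)·(-0.421200 + (-0.021477)) = 0.542452
x=0.260000, y=0.542452:
  k1 = f(0.260000, 0.542452) = -0.084277
  k2 = f(0.520000, 0.520540) = 0.202975
  y ← 0.542452 + (0.26/2)·(-0.084277 + 0.202975) = 0.557883
x=0.520000, y=0.557883:
  k1 = f(0.520000, 0.557883) = 0.155857
  k2 = f(0.780000, 0.598406) = 0.361036
  y ← 0.557883 + (0.26/2)·(0.155857 + 0.361036) = 0.625079
y(0.78) ≈ 0.6251

0.6251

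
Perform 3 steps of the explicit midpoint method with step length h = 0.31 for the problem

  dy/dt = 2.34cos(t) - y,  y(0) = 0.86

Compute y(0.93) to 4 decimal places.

1.5011

Midpoint: k1 = f(t_n, y_n); k2 = f(t_n + h/2, y_n + (h/2)·k1); y_{n+1} = y_n + h·k2.
t=0.000000, y=0.860000:
  k1 = f(0.000000, 0.860000) = 1.480000
  k2 = f(0.155000, 1.089400) = 1.222547
  y ← 0.860000 + 0.31·1.222547 = 1.238990
t=0.310000, y=1.238990:
  k1 = f(0.310000, 1.238990) = 0.989471
  k2 = f(0.465000, 1.392358) = 0.699185
  y ← 1.238990 + 0.31·0.699185 = 1.455737
t=0.620000, y=1.455737:
  k1 = f(0.620000, 1.455737) = 0.448739
  k2 = f(0.775000, 1.525291) = 0.146454
  y ← 1.455737 + 0.31·0.146454 = 1.501138
y(0.93) ≈ 1.5011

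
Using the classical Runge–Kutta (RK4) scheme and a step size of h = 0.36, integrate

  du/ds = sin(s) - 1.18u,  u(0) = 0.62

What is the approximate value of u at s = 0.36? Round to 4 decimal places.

RK4: k1 = f(s_n, u_n); k2 = f(s_n + h/2, u_n + (h/2)·k1); k3 = f(s_n + h/2, u_n + (h/2)·k2); k4 = f(s_n + h, u_n + h·k3); u_{n+1} = u_n + (h/6)·(k1 + 2k2 + 2k3 + k4).
s=0.000000, u=0.620000:
  k1 = f(0.000000, 0.620000) = -0.731600
  k2 = f(0.180000, 0.488312) = -0.397179
  k3 = f(0.180000, 0.548508) = -0.468210
  k4 = f(0.360000, 0.451445) = -0.180430
  u ← 0.620000 + (0.36/6)·(k1 + 2k2 + 2k3 + k4) = 0.461432
u(0.36) ≈ 0.4614

0.4614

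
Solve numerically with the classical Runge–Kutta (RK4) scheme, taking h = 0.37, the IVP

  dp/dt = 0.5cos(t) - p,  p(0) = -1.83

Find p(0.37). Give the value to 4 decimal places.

-1.1134

RK4: k1 = f(t_n, p_n); k2 = f(t_n + h/2, p_n + (h/2)·k1); k3 = f(t_n + h/2, p_n + (h/2)·k2); k4 = f(t_n + h, p_n + h·k3); p_{n+1} = p_n + (h/6)·(k1 + 2k2 + 2k3 + k4).
t=0.000000, p=-1.830000:
  k1 = f(0.000000, -1.830000) = 2.330000
  k2 = f(0.185000, -1.398950) = 1.890418
  k3 = f(0.185000, -1.480273) = 1.971741
  k4 = f(0.370000, -1.100456) = 1.566620
  p ← -1.830000 + (0.37/6)·(k1 + 2k2 + 2k3 + k4) = -1.113376
p(0.37) ≈ -1.1134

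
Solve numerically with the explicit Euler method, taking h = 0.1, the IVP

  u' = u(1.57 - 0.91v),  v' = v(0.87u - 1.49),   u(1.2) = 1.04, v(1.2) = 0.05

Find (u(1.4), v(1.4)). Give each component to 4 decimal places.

Euler on (u,v): u_{n+1} = u_n + h·u', v_{n+1} = v_n + h·v'.
1.200000: (1.040000, 0.050000); f=(1.585480, -0.029260) → (1.198548, 0.047074)
1.300000: (1.198548, 0.047074); f=(1.830378, -0.021054) → (1.381586, 0.044969)
(u(1.4), v(1.4)) ≈ (1.3816, 0.0450)

1.3816, 0.0450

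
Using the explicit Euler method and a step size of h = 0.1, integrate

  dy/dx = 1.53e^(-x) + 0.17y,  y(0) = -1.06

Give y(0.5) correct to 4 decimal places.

Euler: y_{n+1} = y_n + h·f(x_n, y_n).
x=0.000000, y=-1.060000: f=1.349800 → y ← -1.060000 + 0.1·1.349800 = -0.925020
x=0.100000, y=-0.925020: f=1.227148 → y ← -0.925020 + 0.1·1.227148 = -0.802305
x=0.200000, y=-0.802305: f=1.116266 → y ← -0.802305 + 0.1·1.116266 = -0.690679
x=0.300000, y=-0.690679: f=1.016037 → y ← -0.690679 + 0.1·1.016037 = -0.589075
x=0.400000, y=-0.589075: f=0.925447 → y ← -0.589075 + 0.1·0.925447 = -0.496530
y(0.5) ≈ -0.4965

-0.4965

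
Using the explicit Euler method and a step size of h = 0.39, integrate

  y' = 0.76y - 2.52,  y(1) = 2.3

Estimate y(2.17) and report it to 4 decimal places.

Euler: y_{n+1} = y_n + h·f(t_n, y_n).
t=1.000000, y=2.300000: f=-0.772000 → y ← 2.300000 + 0.39·(-0.772000) = 1.998920
t=1.390000, y=1.998920: f=-1.000821 → y ← 1.998920 + 0.39·(-1.000821) = 1.608600
t=1.780000, y=1.608600: f=-1.297464 → y ← 1.608600 + 0.39·(-1.297464) = 1.102589
y(2.17) ≈ 1.1026

1.1026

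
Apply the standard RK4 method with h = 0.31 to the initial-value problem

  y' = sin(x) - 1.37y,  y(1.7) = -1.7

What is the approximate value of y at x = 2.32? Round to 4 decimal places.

-0.3631

RK4: k1 = f(x_n, y_n); k2 = f(x_n + h/2, y_n + (h/2)·k1); k3 = f(x_n + h/2, y_n + (h/2)·k2); k4 = f(x_n + h, y_n + h·k3); y_{n+1} = y_n + (h/6)·(k1 + 2k2 + 2k3 + k4).
x=1.700000, y=-1.700000:
  k1 = f(1.700000, -1.700000) = 3.320665
  k2 = f(1.855000, -1.185297) = 2.583742
  k3 = f(1.855000, -1.299520) = 2.740228
  k4 = f(2.010000, -0.850529) = 2.070316
  y ← -1.700000 + (0.31/6)·(k1 + 2k2 + 2k3 + k4) = -0.871322
x=2.010000, y=-0.871322:
  k1 = f(2.010000, -0.871322) = 2.098802
  k2 = f(2.165000, -0.546008) = 1.576626
  k3 = f(2.165000, -0.626945) = 1.687510
  k4 = f(2.320000, -0.348194) = 1.209258
  y ← -0.871322 + (0.31/6)·(k1 + 2k2 + 2k3 + k4) = -0.363112
y(2.32) ≈ -0.3631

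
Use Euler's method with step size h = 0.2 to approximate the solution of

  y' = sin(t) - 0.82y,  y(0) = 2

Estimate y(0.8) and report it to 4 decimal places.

Euler: y_{n+1} = y_n + h·f(t_n, y_n).
t=0.000000, y=2.000000: f=-1.640000 → y ← 2.000000 + 0.2·(-1.640000) = 1.672000
t=0.200000, y=1.672000: f=-1.172371 → y ← 1.672000 + 0.2·(-1.172371) = 1.437526
t=0.400000, y=1.437526: f=-0.789353 → y ← 1.437526 + 0.2·(-0.789353) = 1.279655
t=0.600000, y=1.279655: f=-0.484675 → y ← 1.279655 + 0.2·(-0.484675) = 1.182720
y(0.8) ≈ 1.1827

1.1827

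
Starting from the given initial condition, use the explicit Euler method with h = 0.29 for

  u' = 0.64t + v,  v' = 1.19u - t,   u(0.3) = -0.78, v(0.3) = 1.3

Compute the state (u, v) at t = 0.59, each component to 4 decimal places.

Euler on (u,v): u_{n+1} = u_n + h·u', v_{n+1} = v_n + h·v'.
0.300000: (-0.780000, 1.300000); f=(1.492000, -1.228200) → (-0.347320, 0.943822)
(u(0.59), v(0.59)) ≈ (-0.3473, 0.9438)

-0.3473, 0.9438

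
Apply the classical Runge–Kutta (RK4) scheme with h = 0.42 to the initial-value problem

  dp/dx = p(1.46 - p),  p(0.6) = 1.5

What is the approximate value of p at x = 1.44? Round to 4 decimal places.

RK4: k1 = f(x_n, p_n); k2 = f(x_n + h/2, p_n + (h/2)·k1); k3 = f(x_n + h/2, p_n + (h/2)·k2); k4 = f(x_n + h, p_n + h·k3); p_{n+1} = p_n + (h/6)·(k1 + 2k2 + 2k3 + k4).
x=0.600000, p=1.500000:
  k1 = f(0.600000, 1.500000) = -0.060000
  k2 = f(0.810000, 1.487400) = -0.040755
  k3 = f(0.810000, 1.491442) = -0.046893
  k4 = f(1.020000, 1.480305) = -0.030057
  p ← 1.500000 + (0.42/6)·(k1 + 2k2 + 2k3 + k4) = 1.481425
x=1.020000, p=1.481425:
  k1 = f(1.020000, 1.481425) = -0.031740
  k2 = f(1.230000, 1.474760) = -0.021767
  k3 = f(1.230000, 1.476854) = -0.024891
  k4 = f(1.440000, 1.470971) = -0.016138
  p ← 1.481425 + (0.42/6)·(k1 + 2k2 + 2k3 + k4) = 1.471542
p(1.44) ≈ 1.4715

1.4715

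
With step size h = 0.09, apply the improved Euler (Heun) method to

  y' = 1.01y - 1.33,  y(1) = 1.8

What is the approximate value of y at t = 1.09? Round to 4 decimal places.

Heun: k1 = f(t_n, y_n); k2 = f(t_n + h, y_n + h·k1); y_{n+1} = y_n + (h/2)·(k1 + k2).
t=1.000000, y=1.800000:
  k1 = f(1.000000, 1.800000) = 0.488000
  k2 = f(1.090000, 1.843920) = 0.532359
  y ← 1.800000 + (0.09/2)·(0.488000 + 0.532359) = 1.845916
y(1.09) ≈ 1.8459

1.8459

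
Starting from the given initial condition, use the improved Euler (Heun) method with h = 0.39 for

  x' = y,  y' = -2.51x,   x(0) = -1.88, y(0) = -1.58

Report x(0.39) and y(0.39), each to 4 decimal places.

Heun on (x,y): k1 = f(s_n, state_n); k2 = f(s_n + h, state_n + h·k1); state_{n+1} = state_n + (h/2)·(k1 + k2).
0.000000: (-1.880000, -1.580000)
  k1 = (-1.580000, 4.718800)
  predictor → (-2.496200, 0.260332)
  k2 = (0.260332, 6.265462)
  → (-2.137335, 0.561931)
(x(0.39), y(0.39)) ≈ (-2.1373, 0.5619)

-2.1373, 0.5619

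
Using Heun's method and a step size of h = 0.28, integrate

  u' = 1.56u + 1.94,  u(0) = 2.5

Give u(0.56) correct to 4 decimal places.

Heun: k1 = f(t_n, u_n); k2 = f(t_n + h, u_n + h·k1); u_{n+1} = u_n + (h/2)·(k1 + k2).
t=0.000000, u=2.500000:
  k1 = f(0.000000, 2.500000) = 5.840000
  k2 = f(0.280000, 4.135200) = 8.390912
  u ← 2.500000 + (0.28/2)·(5.840000 + 8.390912) = 4.492328
t=0.280000, u=4.492328:
  k1 = f(0.280000, 4.492328) = 8.948031
  k2 = f(0.560000, 6.997776) = 12.856531
  u ← 4.492328 + (0.28/2)·(8.948031 + 12.856531) = 7.544966
u(0.56) ≈ 7.5450

7.5450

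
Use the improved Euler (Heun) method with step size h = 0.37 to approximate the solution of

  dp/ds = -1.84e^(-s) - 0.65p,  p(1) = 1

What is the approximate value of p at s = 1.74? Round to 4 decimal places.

0.3530

Heun: k1 = f(s_n, p_n); k2 = f(s_n + h, p_n + h·k1); p_{n+1} = p_n + (h/2)·(k1 + k2).
s=1.000000, p=1.000000:
  k1 = f(1.000000, 1.000000) = -1.326898
  k2 = f(1.370000, 0.509048) = -0.798438
  p ← 1.000000 + (0.37/2)·(-1.326898 + (-0.798438)) = 0.606813
s=1.370000, p=0.606813:
  k1 = f(1.370000, 0.606813) = -0.861985
  k2 = f(1.740000, 0.287878) = -0.510078
  p ← 0.606813 + (0.37/2)·(-0.861985 + (-0.510078)) = 0.352981
p(1.74) ≈ 0.3530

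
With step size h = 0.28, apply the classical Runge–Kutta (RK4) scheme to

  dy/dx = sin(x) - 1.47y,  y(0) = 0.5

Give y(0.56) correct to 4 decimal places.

0.3375

RK4: k1 = f(x_n, y_n); k2 = f(x_n + h/2, y_n + (h/2)·k1); k3 = f(x_n + h/2, y_n + (h/2)·k2); k4 = f(x_n + h, y_n + h·k3); y_{n+1} = y_n + (h/6)·(k1 + 2k2 + 2k3 + k4).
x=0.000000, y=0.500000:
  k1 = f(0.000000, 0.500000) = -0.735000
  k2 = f(0.140000, 0.397100) = -0.444194
  k3 = f(0.140000, 0.437813) = -0.504042
  k4 = f(0.280000, 0.358868) = -0.251181
  y ← 0.500000 + (0.28/6)·(k1 + 2k2 + 2k3 + k4) = 0.365476
x=0.280000, y=0.365476:
  k1 = f(0.280000, 0.365476) = -0.260894
  k2 = f(0.420000, 0.328951) = -0.075798
  k3 = f(0.420000, 0.354865) = -0.113890
  k4 = f(0.560000, 0.333587) = 0.040813
  y ← 0.365476 + (0.28/6)·(k1 + 2k2 + 2k3 + k4) = 0.337502
y(0.56) ≈ 0.3375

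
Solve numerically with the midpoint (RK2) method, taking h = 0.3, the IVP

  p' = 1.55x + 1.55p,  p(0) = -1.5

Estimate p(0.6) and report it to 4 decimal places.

Midpoint: k1 = f(x_n, p_n); k2 = f(x_n + h/2, p_n + (h/2)·k1); p_{n+1} = p_n + h·k2.
x=0.000000, p=-1.500000:
  k1 = f(0.000000, -1.500000) = -2.325000
  k2 = f(0.150000, -1.848750) = -2.633062
  p ← -1.500000 + 0.3·(-2.633062) = -2.289919
x=0.300000, p=-2.289919:
  k1 = f(0.300000, -2.289919) = -3.084374
  k2 = f(0.450000, -2.752575) = -3.568991
  p ← -2.289919 + 0.3·(-3.568991) = -3.360616
p(0.6) ≈ -3.3606

-3.3606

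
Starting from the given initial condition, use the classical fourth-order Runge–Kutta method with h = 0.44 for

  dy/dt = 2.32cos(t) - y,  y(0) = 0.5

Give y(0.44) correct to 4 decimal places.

RK4: k1 = f(t_n, y_n); k2 = f(t_n + h/2, y_n + (h/2)·k1); k3 = f(t_n + h/2, y_n + (h/2)·k2); k4 = f(t_n + h, y_n + h·k3); y_{n+1} = y_n + (h/6)·(k1 + 2k2 + 2k3 + k4).
t=0.000000, y=0.500000:
  k1 = f(0.000000, 0.500000) = 1.820000
  k2 = f(0.220000, 0.900400) = 1.363682
  k3 = f(0.220000, 0.800010) = 1.464072
  k4 = f(0.440000, 1.144192) = 0.954832
  y ← 0.500000 + (0.44/6)·(k1 + 2k2 + 2k3 + k4) = 1.118225
y(0.44) ≈ 1.1182

1.1182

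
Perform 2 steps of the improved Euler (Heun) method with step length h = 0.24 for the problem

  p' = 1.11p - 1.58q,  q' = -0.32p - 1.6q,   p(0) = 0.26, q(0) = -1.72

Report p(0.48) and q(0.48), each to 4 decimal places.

Heun on (p,q): k1 = f(x_n, state_n); k2 = f(x_n + h, state_n + h·k1); state_{n+1} = state_n + (h/2)·(k1 + k2).
0.000000: (0.260000, -1.720000)
  k1 = (3.006200, 2.668800)
  predictor → (0.981488, -1.079488)
  k2 = (2.795043, 1.413105)
  → (0.956149, -1.230171)
0.240000: (0.956149, -1.230171)
  k1 = (3.004996, 1.662307)
  predictor → (1.677348, -0.831218)
  k2 = (3.175181, 0.793197)
  → (1.697770, -0.935511)
(p(0.48), q(0.48)) ≈ (1.6978, -0.9355)

1.6978, -0.9355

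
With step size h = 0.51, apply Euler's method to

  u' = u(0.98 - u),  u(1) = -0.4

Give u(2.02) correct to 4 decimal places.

-1.2590

Euler: u_{n+1} = u_n + h·f(t_n, u_n).
t=1.000000, u=-0.400000: f=-0.552000 → u ← -0.400000 + 0.51·(-0.552000) = -0.681520
t=1.510000, u=-0.681520: f=-1.132359 → u ← -0.681520 + 0.51·(-1.132359) = -1.259023
u(2.02) ≈ -1.2590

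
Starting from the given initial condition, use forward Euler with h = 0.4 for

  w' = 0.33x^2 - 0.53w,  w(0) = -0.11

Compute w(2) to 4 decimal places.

0.5171

Euler: w_{n+1} = w_n + h·f(x_n, w_n).
x=0.000000, w=-0.110000: f=0.058300 → w ← -0.110000 + 0.4·0.058300 = -0.086680
x=0.400000, w=-0.086680: f=0.098740 → w ← -0.086680 + 0.4·0.098740 = -0.047184
x=0.800000, w=-0.047184: f=0.236207 → w ← -0.047184 + 0.4·0.236207 = 0.047299
x=1.200000, w=0.047299: f=0.450131 → w ← 0.047299 + 0.4·0.450131 = 0.227352
x=1.600000, w=0.227352: f=0.724304 → w ← 0.227352 + 0.4·0.724304 = 0.517073
w(2) ≈ 0.5171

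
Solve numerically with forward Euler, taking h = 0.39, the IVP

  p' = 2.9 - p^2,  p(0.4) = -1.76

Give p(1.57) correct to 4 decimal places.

Euler: p_{n+1} = p_n + h·f(t_n, p_n).
t=0.400000, p=-1.760000: f=-0.197600 → p ← -1.760000 + 0.39·(-0.197600) = -1.837064
t=0.790000, p=-1.837064: f=-0.474804 → p ← -1.837064 + 0.39·(-0.474804) = -2.022238
t=1.180000, p=-2.022238: f=-1.189445 → p ← -2.022238 + 0.39·(-1.189445) = -2.486121
p(1.57) ≈ -2.4861

-2.4861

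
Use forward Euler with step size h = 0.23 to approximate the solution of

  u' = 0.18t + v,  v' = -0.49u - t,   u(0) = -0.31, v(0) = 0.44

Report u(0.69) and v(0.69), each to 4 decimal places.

Euler on (u,v): u_{n+1} = u_n + h·u', v_{n+1} = v_n + h·v'.
0.000000: (-0.310000, 0.440000); f=(0.440000, 0.151900) → (-0.208800, 0.474937)
0.230000: (-0.208800, 0.474937); f=(0.516337, -0.127688) → (-0.090042, 0.445569)
0.460000: (-0.090042, 0.445569); f=(0.528369, -0.415879) → (0.031482, 0.349917)
(u(0.69), v(0.69)) ≈ (0.0315, 0.3499)

0.0315, 0.3499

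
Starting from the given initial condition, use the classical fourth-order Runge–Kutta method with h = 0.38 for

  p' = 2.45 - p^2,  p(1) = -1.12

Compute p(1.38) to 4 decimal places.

RK4: k1 = f(t_n, p_n); k2 = f(t_n + h/2, p_n + (h/2)·k1); k3 = f(t_n + h/2, p_n + (h/2)·k2); k4 = f(t_n + h, p_n + h·k3); p_{n+1} = p_n + (h/6)·(k1 + 2k2 + 2k3 + k4).
t=1.000000, p=-1.120000:
  k1 = f(1.000000, -1.120000) = 1.195600
  k2 = f(1.190000, -0.892836) = 1.652844
  k3 = f(1.190000, -0.805960) = 1.800429
  k4 = f(1.380000, -0.435837) = 2.260046
  p ← -1.120000 + (0.38/6)·(k1 + 2k2 + 2k3 + k4) = -0.463728
p(1.38) ≈ -0.4637

-0.4637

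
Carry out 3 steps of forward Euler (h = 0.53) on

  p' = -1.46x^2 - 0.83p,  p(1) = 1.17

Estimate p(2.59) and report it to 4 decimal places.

Euler: p_{n+1} = p_n + h·f(x_n, p_n).
x=1.000000, p=1.170000: f=-2.431100 → p ← 1.170000 + 0.53·(-2.431100) = -0.118483
x=1.530000, p=-0.118483: f=-3.319373 → p ← -0.118483 + 0.53·(-3.319373) = -1.877751
x=2.060000, p=-1.877751: f=-4.637123 → p ← -1.877751 + 0.53·(-4.637123) = -4.335426
p(2.59) ≈ -4.3354

-4.3354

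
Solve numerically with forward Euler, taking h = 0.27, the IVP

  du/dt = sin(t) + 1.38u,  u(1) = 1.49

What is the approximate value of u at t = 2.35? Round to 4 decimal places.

9.8371

Euler: u_{n+1} = u_n + h·f(t_n, u_n).
t=1.000000, u=1.490000: f=2.897671 → u ← 1.490000 + 0.27·2.897671 = 2.272371
t=1.270000, u=2.272371: f=4.090973 → u ← 2.272371 + 0.27·4.090973 = 3.376934
t=1.540000, u=3.376934: f=5.659695 → u ← 3.376934 + 0.27·5.659695 = 4.905051
t=1.810000, u=4.905051: f=7.740498 → u ← 4.905051 + 0.27·7.740498 = 6.994986
t=2.080000, u=6.994986: f=10.526213 → u ← 6.994986 + 0.27·10.526213 = 9.837064
u(2.35) ≈ 9.8371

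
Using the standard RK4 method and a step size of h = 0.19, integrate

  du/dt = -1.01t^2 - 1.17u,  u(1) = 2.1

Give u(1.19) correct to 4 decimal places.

RK4: k1 = f(t_n, u_n); k2 = f(t_n + h/2, u_n + (h/2)·k1); k3 = f(t_n + h/2, u_n + (h/2)·k2); k4 = f(t_n + h, u_n + h·k3); u_{n+1} = u_n + (h/6)·(k1 + 2k2 + 2k3 + k4).
t=1.000000, u=2.100000:
  k1 = f(1.000000, 2.100000) = -3.467000
  k2 = f(1.095000, 1.770635) = -3.282658
  k3 = f(1.095000, 1.788147) = -3.303148
  k4 = f(1.190000, 1.472402) = -3.152971
  u ← 2.100000 + (0.19/6)·(k1 + 2k2 + 2k3 + k4) = 1.473267
u(1.19) ≈ 1.4733

1.4733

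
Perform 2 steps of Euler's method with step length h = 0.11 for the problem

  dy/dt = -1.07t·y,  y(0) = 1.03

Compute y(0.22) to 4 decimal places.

Euler: y_{n+1} = y_n + h·f(t_n, y_n).
t=0.000000, y=1.030000: f=0.000000 → y ← 1.030000 + 0.11·0.000000 = 1.030000
t=0.110000, y=1.030000: f=-0.121231 → y ← 1.030000 + 0.11·(-0.121231) = 1.016665
y(0.22) ≈ 1.0167

1.0167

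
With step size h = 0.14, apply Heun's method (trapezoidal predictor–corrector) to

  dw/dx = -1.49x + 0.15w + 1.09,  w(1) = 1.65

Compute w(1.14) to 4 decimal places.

Heun: k1 = f(x_n, w_n); k2 = f(x_n + h, w_n + h·k1); w_{n+1} = w_n + (h/2)·(k1 + k2).
x=1.000000, w=1.650000:
  k1 = f(1.000000, 1.650000) = -0.152500
  k2 = f(1.140000, 1.628650) = -0.364302
  w ← 1.650000 + (0.14/2)·(-0.152500 + (-0.364302)) = 1.613824
w(1.14) ≈ 1.6138

1.6138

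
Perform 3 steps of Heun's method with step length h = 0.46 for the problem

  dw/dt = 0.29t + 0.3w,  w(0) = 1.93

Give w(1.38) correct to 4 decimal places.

Heun: k1 = f(t_n, w_n); k2 = f(t_n + h, w_n + h·k1); w_{n+1} = w_n + (h/2)·(k1 + k2).
t=0.000000, w=1.930000:
  k1 = f(0.000000, 1.930000) = 0.579000
  k2 = f(0.460000, 2.196340) = 0.792302
  w ← 1.930000 + (0.46/2)·(0.579000 + 0.792302) = 2.245399
t=0.460000, w=2.245399:
  k1 = f(0.460000, 2.245399) = 0.807020
  k2 = f(0.920000, 2.616629) = 1.051789
  w ← 2.245399 + (0.46/2)·(0.807020 + 1.051789) = 2.672925
t=0.920000, w=2.672925:
  k1 = f(0.920000, 2.672925) = 1.068678
  k2 = f(1.380000, 3.164517) = 1.349555
  w ← 2.672925 + (0.46/2)·(1.068678 + 1.349555) = 3.229119
w(1.38) ≈ 3.2291

3.2291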